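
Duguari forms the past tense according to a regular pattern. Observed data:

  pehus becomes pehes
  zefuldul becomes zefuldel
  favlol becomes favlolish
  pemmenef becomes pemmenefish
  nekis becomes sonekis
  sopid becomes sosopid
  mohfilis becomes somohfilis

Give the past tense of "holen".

holenish

"holen" has last vowel 'e'. The one such stem in the data (pemmenef → pemmenefish) adds -ish, so the same rule applies.
So holen → holenish.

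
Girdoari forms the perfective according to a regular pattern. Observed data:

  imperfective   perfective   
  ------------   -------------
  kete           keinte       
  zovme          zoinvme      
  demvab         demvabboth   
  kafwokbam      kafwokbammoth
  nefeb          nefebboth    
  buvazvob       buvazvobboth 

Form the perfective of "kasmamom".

kete and nefeb both have last vowel 'e' yet inflect differently (keinte, nefebboth), so the last vowel is not what conditions the rule; the final letter is.
"kasmamom" ends in -m. The one such stem in the data (kafwokbam → kafwokbammoth) doubles the final consonant and adds -oth (as do demvab, nefeb), so the same rule applies.
So kasmamom → kasmamommoth.

kasmamommoth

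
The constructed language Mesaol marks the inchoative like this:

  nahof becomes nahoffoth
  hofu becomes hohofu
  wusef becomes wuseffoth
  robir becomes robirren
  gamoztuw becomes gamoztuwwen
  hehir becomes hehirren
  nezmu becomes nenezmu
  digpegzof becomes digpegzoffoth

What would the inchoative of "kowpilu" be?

kokowpilu

"kowpilu" ends in -u. The stems ending in -u (hofu → hohofu, nezmu → nenezmu) repeat the first consonant+vowel as a prefix.
So kowpilu → kokowpilu.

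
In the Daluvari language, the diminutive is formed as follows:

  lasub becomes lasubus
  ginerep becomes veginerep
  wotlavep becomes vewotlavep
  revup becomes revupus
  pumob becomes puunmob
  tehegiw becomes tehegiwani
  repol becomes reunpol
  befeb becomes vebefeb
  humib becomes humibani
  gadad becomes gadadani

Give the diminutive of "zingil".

zingilani

befeb and humib both end in -b yet inflect differently (vebefeb, humibani), so the final letter is not what conditions the rule; the last vowel is.
"zingil" has last vowel 'i'. The stems whose last vowel is 'i' (tehegiw → tehegiwani, humib → humibani) add -ani.
So zingil → zingilani.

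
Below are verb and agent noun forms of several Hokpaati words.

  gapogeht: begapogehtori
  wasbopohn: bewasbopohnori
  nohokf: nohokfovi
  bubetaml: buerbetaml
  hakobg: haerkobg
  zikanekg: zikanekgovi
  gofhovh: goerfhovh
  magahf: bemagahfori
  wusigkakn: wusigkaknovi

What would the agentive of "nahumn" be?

wusigkakn and wasbopohn both end in -n yet inflect differently (wusigkaknovi, bewasbopohnori), so the final letter is not what conditions the rule; the second-to-last letter is.
"nahumn" has second-to-last letter 'm'. The one such stem in the data (bubetaml → buerbetaml) inserts -er- after the first vowel (as do hakobg, gofhovh), so the same rule applies.
The other patterns: stems whose second-to-last letter is 'k' add -ovi; stems whose second-to-last letter is 'h' add be- … -ori around the stem.
So nahumn → naerhumn.

naerhumn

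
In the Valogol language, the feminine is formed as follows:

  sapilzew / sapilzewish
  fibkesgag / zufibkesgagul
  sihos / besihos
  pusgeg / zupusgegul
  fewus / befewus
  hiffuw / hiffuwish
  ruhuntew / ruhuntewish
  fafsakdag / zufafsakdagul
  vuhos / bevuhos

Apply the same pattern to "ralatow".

ralatowish

pusgeg and sapilzew both have last vowel 'e' yet inflect differently (zupusgegul, sapilzewish), so the last vowel is not what conditions the rule; the final letter is.
"ralatow" ends in -w. The stems ending in -w (hiffuw → hiffuwish, sapilzew → sapilzewish, ruhuntew → ruhuntewish) add -ish.
So ralatow → ralatowish.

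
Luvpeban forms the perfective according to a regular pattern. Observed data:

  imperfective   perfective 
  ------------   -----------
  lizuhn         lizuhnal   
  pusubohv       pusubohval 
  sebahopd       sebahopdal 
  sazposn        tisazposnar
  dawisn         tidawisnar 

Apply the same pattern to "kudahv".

"kudahv" has second-to-last letter 'h'. The stems whose second-to-last letter is 'h' (pusubohv → pusubohval, lizuhn → lizuhnal) add -al.
So kudahv → kudahval.

kudahval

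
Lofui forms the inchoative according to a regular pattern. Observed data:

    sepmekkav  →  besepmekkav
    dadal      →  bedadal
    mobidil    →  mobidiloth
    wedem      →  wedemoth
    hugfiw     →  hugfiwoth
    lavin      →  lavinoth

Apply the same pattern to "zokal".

bezokal

dadal and mobidil both end in -l yet inflect differently (bedadal, mobidiloth), so the final letter is not what conditions the rule; the last vowel is.
"zokal" has last vowel 'a'. The stems whose last vowel is 'a' (sepmekkav → besepmekkav, dadal → bedadal) add the prefix be-.
The other pattern: stems whose last vowel is 'e' or 'i' add -oth.
So zokal → bezokal.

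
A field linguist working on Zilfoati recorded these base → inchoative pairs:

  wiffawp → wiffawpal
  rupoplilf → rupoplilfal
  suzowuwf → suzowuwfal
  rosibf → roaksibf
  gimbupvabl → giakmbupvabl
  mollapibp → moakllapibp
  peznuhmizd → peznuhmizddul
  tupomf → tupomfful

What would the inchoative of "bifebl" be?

biakfebl

"bifebl" has second-to-last letter 'b'. The stems whose second-to-last letter is 'b' (rosibf → roaksibf, gimbupvabl → giakmbupvabl, mollapibp → moakllapibp) insert -ak- after the first vowel.
So bifebl → biakfebl.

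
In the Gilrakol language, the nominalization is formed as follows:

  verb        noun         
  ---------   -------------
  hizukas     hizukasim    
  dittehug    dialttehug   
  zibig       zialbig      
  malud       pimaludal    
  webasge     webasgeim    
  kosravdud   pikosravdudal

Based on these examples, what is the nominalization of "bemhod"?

pibemhodal

dittehug and kosravdud both have last vowel 'u' yet inflect differently (dialttehug, pikosravdudal), so the last vowel is not what conditions the rule; the final letter is.
"bemhod" ends in -d. The stems ending in -d (kosravdud → pikosravdudal, malud → pimaludal) add pi- … -al around the stem.
The other patterns: stems ending in -g insert -al- after the first vowel; stems ending in -e or -s add -im.
So bemhod → pibemhodal.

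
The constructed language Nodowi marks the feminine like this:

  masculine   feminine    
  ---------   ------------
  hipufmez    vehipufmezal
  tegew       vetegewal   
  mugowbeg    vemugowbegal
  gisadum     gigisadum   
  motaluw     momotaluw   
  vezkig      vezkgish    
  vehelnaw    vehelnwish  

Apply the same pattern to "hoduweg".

vehoduwegal

tegew and motaluw both end in -w yet inflect differently (vetegewal, momotaluw), so the final letter is not what conditions the rule; the last vowel is.
"hoduweg" has last vowel 'e'. The stems whose last vowel is 'e' (hipufmez → vehipufmezal, tegew → vetegewal, mugowbeg → vemugowbegal) add ve- … -al around the stem.
The other patterns: stems whose last vowel is 'u' repeat the first consonant+vowel as a prefix; stems whose last vowel is 'a' or 'i' delete the last vowel and add -ish.
So hoduweg → vehoduwegal.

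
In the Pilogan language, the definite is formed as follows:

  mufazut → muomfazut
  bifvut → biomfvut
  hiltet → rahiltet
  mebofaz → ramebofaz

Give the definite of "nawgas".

mufazut and hiltet both end in -t yet inflect differently (muomfazut, rahiltet), so the final letter is not what conditions the rule; the last vowel is.
"nawgas" has last vowel 'a'. The one such stem in the data (mebofaz → ramebofaz) adds the prefix ra-, so the same rule applies.
So nawgas → ranawgas.

ranawgas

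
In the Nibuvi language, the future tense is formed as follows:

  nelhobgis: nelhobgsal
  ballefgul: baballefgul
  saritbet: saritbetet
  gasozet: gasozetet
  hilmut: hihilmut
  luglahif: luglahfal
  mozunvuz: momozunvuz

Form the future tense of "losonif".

losonfal

saritbet and hilmut both end in -t yet inflect differently (saritbetet, hihilmut), so the final letter is not what conditions the rule; the last vowel is.
"losonif" has last vowel 'i'. The stems whose last vowel is 'i' (nelhobgis → nelhobgsal, luglahif → luglahfal) delete the last vowel and add -al.
The other patterns: stems whose last vowel is 'e' add -et; stems whose last vowel is 'u' repeat the first consonant+vowel as a prefix.
So losonif → losonfal.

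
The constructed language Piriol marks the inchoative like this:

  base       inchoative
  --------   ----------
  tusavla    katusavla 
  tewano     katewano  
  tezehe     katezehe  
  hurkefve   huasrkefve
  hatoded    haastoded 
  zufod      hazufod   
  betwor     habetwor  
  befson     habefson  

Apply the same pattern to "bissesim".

habissesim

"bissesim" begins with b-. The stems beginning with b- (betwor → habetwor, befson → habefson) add the prefix ha-.
So bissesim → habissesim.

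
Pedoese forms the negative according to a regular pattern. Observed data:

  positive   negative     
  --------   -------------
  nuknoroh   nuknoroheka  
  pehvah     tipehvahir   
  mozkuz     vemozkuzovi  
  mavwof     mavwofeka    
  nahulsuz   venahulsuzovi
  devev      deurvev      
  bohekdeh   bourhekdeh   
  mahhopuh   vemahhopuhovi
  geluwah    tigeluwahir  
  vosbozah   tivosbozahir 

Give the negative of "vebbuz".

vevebbuzovi

vosbozah and mahhopuh both end in -h yet inflect differently (tivosbozahir, vemahhopuhovi), so the final letter is not what conditions the rule; the last vowel is.
"vebbuz" has last vowel 'u'. The stems whose last vowel is 'u' (mahhopuh → vemahhopuhovi, mozkuz → vemozkuzovi, nahulsuz → venahulsuzovi) add ve- … -ovi around the stem.
So vebbuz → vevebbuzovi.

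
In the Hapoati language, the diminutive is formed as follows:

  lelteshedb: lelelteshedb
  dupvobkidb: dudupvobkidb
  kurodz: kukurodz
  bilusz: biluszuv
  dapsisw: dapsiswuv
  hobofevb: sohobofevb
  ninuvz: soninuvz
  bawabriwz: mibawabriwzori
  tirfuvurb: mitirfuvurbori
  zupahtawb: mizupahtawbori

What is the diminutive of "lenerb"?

kurodz and bilusz both end in -z yet inflect differently (kukurodz, biluszuv), so the final letter is not what conditions the rule; the second-to-last letter is.
"lenerb" has second-to-last letter 'r'. The one such stem in the data (tirfuvurb → mitirfuvurbori) adds mi- … -ori around the stem, so the same rule applies.
So lenerb → milenerbori.

milenerbori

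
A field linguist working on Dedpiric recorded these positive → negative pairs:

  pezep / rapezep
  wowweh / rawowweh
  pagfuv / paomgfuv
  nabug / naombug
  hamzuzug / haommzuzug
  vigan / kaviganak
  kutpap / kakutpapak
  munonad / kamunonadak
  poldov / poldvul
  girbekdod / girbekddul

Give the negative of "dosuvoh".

"dosuvoh" has last vowel 'o'. The stems whose last vowel is 'o' (poldov → poldvul, girbekdod → girbekddul) delete the last vowel and add -ul.
So dosuvoh → dosuvhul.

dosuvhul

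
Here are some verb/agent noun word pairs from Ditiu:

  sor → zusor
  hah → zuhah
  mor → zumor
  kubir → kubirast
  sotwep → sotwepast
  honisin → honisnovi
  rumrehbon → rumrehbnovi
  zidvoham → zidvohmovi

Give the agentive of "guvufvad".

sor and kubir both end in -r yet inflect differently (zusor, kubirast), so the final letter is not what conditions the rule; the number of vowels is.
"guvufvad" has 3 vowels. The stems with 3 vowels (honisin → honisnovi, rumrehbon → rumrehbnovi, zidvoham → zidvohmovi) delete the last vowel and add -ovi.
So guvufvad → guvufvdovi.

guvufvdovi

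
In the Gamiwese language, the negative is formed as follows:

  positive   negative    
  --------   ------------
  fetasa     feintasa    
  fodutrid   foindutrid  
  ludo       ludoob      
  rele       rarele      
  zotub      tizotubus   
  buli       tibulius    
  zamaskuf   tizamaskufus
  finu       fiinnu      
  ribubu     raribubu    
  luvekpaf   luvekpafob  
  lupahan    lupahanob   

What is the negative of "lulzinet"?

"lulzinet" begins with l-. The stems beginning with l- (lupahan → lupahanob, ludo → ludoob, luvekpaf → luvekpafob) add -ob.
So lulzinet → lulzinetob.

lulzinetob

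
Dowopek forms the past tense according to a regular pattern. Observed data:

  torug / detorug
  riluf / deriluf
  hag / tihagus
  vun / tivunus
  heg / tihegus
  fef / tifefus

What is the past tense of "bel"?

tibelus

torug and hag both end in -g yet inflect differently (detorug, tihagus), so the final letter is not what conditions the rule; the number of vowels is.
"bel" has 1 vowel. The stems with 1 vowel (hag → tihagus, vun → tivunus, heg → tihegus) add ti- … -us around the stem.
The other pattern: stems with 2 vowels add the prefix de-.
So bel → tibelus.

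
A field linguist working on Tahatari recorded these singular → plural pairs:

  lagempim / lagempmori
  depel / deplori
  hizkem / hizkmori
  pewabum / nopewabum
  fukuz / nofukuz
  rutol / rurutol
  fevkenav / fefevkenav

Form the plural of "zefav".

lagempim and pewabum both end in -m yet inflect differently (lagempmori, nopewabum), so the final letter is not what conditions the rule; the last vowel is.
"zefav" has last vowel 'a'. The one such stem in the data (fevkenav → fefevkenav) repeats the first consonant+vowel as a prefix (as does rutol), so the same rule applies.
The other patterns: stems whose last vowel is 'e' or 'i' delete the last vowel and add -ori; stems whose last vowel is 'u' add the prefix no-.
So zefav → zezefav.

zezefav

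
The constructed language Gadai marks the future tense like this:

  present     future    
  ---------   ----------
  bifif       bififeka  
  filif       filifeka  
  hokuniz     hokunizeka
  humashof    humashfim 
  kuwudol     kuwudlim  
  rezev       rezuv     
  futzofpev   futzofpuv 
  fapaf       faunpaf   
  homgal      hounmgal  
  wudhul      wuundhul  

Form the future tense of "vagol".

bifif and humashof both end in -f yet inflect differently (bififeka, humashfim), so the final letter is not what conditions the rule; the last vowel is.
"vagol" has last vowel 'o'. The stems whose last vowel is 'o' (humashof → humashfim, kuwudol → kuwudlim) delete the last vowel and add -im.
The other patterns: stems whose last vowel is 'i' add -eka; stems whose last vowel is 'e' change the last vowel to 'u'; stems whose last vowel is 'a' or 'u' insert -un- after the first vowel.
So vagol → vaglim.

vaglim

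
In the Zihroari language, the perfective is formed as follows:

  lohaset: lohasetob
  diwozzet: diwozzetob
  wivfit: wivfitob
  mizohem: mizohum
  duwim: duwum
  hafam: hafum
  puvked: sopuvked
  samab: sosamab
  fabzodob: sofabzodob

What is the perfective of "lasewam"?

lasewum

"lasewam" ends in -m. The stems ending in -m (mizohem → mizohum, duwim → duwum, hafam → hafum) change the last vowel to 'u'.
So lasewam → lasewum.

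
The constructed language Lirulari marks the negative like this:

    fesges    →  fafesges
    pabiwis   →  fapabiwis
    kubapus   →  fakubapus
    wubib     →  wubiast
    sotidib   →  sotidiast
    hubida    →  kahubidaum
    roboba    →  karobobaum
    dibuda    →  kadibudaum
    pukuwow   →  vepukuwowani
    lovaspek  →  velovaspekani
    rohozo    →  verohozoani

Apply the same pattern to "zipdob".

zipdoast

pabiwis and wubib both have last vowel 'i' yet inflect differently (fapabiwis, wubiast), so the last vowel is not what conditions the rule; the final letter is.
"zipdob" ends in -b. The stems ending in -b (wubib → wubiast, sotidib → sotidiast) drop the final letter and add -ast.
So zipdob → zipdoast.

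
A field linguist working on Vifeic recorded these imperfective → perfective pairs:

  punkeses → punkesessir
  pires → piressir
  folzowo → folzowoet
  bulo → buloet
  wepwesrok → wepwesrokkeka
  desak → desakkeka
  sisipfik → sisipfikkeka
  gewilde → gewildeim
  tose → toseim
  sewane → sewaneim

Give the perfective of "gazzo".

gazzoet

folzowo and wepwesrok both have last vowel 'o' yet inflect differently (folzowoet, wepwesrokkeka), so the last vowel is not what conditions the rule; the final letter is.
"gazzo" ends in -o. The stems ending in -o (folzowo → folzowoet, bulo → buloet) add -et.
So gazzo → gazzoet.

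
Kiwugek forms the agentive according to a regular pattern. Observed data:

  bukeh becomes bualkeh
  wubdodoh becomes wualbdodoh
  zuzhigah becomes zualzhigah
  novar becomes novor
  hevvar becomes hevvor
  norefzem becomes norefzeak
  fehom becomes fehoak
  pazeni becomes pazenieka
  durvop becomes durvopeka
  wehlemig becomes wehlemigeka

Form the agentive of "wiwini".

zuzhigah and novar both have last vowel 'a' yet inflect differently (zualzhigah, novor), so the last vowel is not what conditions the rule; the final letter is.
"wiwini" ends in -i. The one such stem in the data (pazeni → pazenieka) adds -eka, so the same rule applies.
The other patterns: stems ending in -h insert -al- after the first vowel; stems ending in -r change the last vowel to 'o'; stems ending in -m drop the final letter and add -ak.
So wiwini → wiwinieka.

wiwinieka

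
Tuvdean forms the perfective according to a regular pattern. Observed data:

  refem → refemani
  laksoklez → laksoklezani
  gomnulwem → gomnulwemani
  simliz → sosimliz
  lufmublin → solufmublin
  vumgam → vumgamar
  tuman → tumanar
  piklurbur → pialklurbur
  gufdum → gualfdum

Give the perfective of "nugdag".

nugdagar

"nugdag" has last vowel 'a'. The stems whose last vowel is 'a' (vumgam → vumgamar, tuman → tumanar) add -ar.
The other patterns: stems whose last vowel is 'e' add -ani; stems whose last vowel is 'i' add the prefix so-; stems whose last vowel is 'u' insert -al- after the first vowel.
So nugdag → nugdagar.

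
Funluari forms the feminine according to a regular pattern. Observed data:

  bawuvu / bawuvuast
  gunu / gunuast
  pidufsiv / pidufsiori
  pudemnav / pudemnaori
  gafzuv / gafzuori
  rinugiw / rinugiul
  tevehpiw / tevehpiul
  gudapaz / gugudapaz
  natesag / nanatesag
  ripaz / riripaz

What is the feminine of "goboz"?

gogoboz

"goboz" ends in -z. The stems ending in -z (gudapaz → gugudapaz, ripaz → riripaz) repeat the first consonant+vowel as a prefix.
The other patterns: stems ending in -u add -ast; stems ending in -v drop the final letter and add -ori; stems ending in -w drop the final letter and add -ul.
So goboz → gogoboz.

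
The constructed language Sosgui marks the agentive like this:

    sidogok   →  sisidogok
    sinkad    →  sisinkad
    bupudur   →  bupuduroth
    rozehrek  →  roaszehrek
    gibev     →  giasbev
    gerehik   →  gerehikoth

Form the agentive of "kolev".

sidogok and rozehrek both end in -k yet inflect differently (sisidogok, roaszehrek), so the final letter is not what conditions the rule; the last vowel is.
"kolev" has last vowel 'e'. The stems whose last vowel is 'e' (gibev → giasbev, rozehrek → roaszehrek) insert -as- after the first vowel.
The other patterns: stems whose last vowel is 'a' or 'o' repeat the first consonant+vowel as a prefix; stems whose last vowel is 'i' or 'u' add -oth.
So kolev → koaslev.

koaslev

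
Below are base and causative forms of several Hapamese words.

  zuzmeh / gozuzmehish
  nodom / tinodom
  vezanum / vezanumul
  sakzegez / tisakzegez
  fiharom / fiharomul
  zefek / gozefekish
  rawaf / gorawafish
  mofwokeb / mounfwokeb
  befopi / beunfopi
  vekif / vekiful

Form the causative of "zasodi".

vezanum and nodom both end in -m yet inflect differently (vezanumul, tinodom), so the final letter is not what conditions the rule; the first letter is.
"zasodi" begins with z-. The stems beginning with z- (zuzmeh → gozuzmehish, zefek → gozefekish) add go- … -ish around the stem.
So zasodi → gozasodiish.

gozasodiish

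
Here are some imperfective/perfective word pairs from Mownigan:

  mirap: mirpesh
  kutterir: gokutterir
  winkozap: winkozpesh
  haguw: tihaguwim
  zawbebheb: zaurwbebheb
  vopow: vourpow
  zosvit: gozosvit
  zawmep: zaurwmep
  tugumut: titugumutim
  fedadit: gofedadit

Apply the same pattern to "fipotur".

"fipotur" has last vowel 'u'. The stems whose last vowel is 'u' (haguw → tihaguwim, tugumut → titugumutim) add ti- … -im around the stem.
The other patterns: stems whose last vowel is 'i' add the prefix go-; stems whose last vowel is 'a' delete the last vowel and add -esh; stems whose last vowel is 'e' or 'o' insert -ur- after the first vowel.
So fipotur → tifipoturim.

tifipoturim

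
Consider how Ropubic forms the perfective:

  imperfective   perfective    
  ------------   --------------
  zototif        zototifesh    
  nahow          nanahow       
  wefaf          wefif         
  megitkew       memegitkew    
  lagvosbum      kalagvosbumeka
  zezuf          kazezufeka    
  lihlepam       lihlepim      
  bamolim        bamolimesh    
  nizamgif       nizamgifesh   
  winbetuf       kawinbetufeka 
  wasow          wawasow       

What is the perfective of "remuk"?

nizamgif and zezuf both end in -f yet inflect differently (nizamgifesh, kazezufeka), so the final letter is not what conditions the rule; the last vowel is.
"remuk" has last vowel 'u'. The stems whose last vowel is 'u' (zezuf → kazezufeka, winbetuf → kawinbetufeka, lagvosbum → kalagvosbumeka) add ka- … -eka around the stem.
The other patterns: stems whose last vowel is 'i' add -esh; stems whose last vowel is 'a' change the last vowel to 'i'; stems whose last vowel is 'e' or 'o' repeat the first consonant+vowel as a prefix.
So remuk → karemukeka.

karemukeka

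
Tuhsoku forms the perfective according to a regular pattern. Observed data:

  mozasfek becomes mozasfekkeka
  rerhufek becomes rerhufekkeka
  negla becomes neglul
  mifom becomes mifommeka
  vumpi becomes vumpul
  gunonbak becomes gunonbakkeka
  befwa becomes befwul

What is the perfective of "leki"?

lekul

befwa and gunonbak both have last vowel 'a' yet inflect differently (befwul, gunonbakkeka), so the last vowel is not what conditions the rule; whether the stem ends in a vowel or a consonant is.
"leki" ends in a vowel. The stems ending in a vowel (vumpi → vumpul, befwa → befwul, negla → neglul) drop the final letter and add -ul.
The other pattern: stems ending in a consonant double the final consonant and add -eka.
So leki → lekul.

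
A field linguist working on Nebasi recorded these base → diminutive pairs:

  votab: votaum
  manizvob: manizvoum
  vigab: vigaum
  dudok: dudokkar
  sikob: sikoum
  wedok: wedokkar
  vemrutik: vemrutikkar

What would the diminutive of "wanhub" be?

wanhuum

sikob and dudok both have last vowel 'o' yet inflect differently (sikoum, dudokkar), so the last vowel is not what conditions the rule; the final letter is.
"wanhub" ends in -b. The stems ending in -b (vigab → vigaum, sikob → sikoum, manizvob → manizvoum) drop the final letter and add -um.
The other pattern: stems ending in -k double the final consonant and add -ar.
So wanhub → wanhuum.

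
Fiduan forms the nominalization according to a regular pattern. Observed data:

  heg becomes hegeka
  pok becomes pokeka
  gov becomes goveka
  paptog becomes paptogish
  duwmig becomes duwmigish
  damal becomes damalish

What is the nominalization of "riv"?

heg and paptog both end in -g yet inflect differently (hegeka, paptogish), so the final letter is not what conditions the rule; the number of vowels is.
"riv" has 1 vowel. The stems with 1 vowel (heg → hegeka, pok → pokeka, gov → goveka) add -eka.
The other pattern: stems with 2 vowels add -ish.
So riv → riveka.

riveka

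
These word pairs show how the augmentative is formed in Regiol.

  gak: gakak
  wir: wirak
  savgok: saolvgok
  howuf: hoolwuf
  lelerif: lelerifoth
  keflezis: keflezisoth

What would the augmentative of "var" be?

varak

"var" has 1 vowel. The stems with 1 vowel (gak → gakak, wir → wirak) add -ak.
The other patterns: stems with 2 vowels insert -ol- after the first vowel; stems with 3 vowels add -oth.
So var → varak.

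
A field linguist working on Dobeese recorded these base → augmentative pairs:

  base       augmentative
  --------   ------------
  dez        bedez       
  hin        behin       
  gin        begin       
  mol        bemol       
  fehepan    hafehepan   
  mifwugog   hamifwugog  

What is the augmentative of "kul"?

hin and fehepan both end in -n yet inflect differently (behin, hafehepan), so the final letter is not what conditions the rule; the number of vowels is.
"kul" has 1 vowel. The stems with 1 vowel (dez → bedez, hin → behin, gin → begin) add the prefix be-.
So kul → bekul.

bekul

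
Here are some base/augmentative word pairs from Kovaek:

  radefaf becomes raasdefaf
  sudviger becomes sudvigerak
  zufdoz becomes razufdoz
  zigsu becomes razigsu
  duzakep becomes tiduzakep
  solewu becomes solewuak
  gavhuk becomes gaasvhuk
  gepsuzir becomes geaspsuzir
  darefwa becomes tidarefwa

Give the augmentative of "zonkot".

razonkot

"zonkot" begins with z-. The stems beginning with z- (zufdoz → razufdoz, zigsu → razigsu) add the prefix ra-.
So zonkot → razonkot.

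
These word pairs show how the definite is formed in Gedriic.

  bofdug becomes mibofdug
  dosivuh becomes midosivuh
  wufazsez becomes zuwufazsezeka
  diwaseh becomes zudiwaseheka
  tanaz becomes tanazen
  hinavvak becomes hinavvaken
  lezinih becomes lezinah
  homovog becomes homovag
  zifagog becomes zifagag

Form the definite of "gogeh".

zugogeheka

dosivuh and diwaseh both end in -h yet inflect differently (midosivuh, zudiwaseheka), so the final letter is not what conditions the rule; the last vowel is.
"gogeh" has last vowel 'e'. The stems whose last vowel is 'e' (wufazsez → zuwufazsezeka, diwaseh → zudiwaseheka) add zu- … -eka around the stem.
So gogeh → zugogeheka.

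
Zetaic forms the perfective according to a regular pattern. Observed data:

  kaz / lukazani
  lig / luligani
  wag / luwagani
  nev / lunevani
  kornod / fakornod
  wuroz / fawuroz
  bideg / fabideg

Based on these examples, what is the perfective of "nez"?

lunezani

kaz and wuroz both end in -z yet inflect differently (lukazani, fawuroz), so the final letter is not what conditions the rule; the number of vowels is.
"nez" has 1 vowel. The stems with 1 vowel (kaz → lukazani, lig → luligani, wag → luwagani) add lu- … -ani around the stem.
So nez → lunezani.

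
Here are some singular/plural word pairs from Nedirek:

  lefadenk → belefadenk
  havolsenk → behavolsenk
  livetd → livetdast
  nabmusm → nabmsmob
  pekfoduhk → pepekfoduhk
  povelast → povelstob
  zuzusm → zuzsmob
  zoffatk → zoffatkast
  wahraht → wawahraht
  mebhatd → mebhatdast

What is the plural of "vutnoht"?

zoffatk and lefadenk both end in -k yet inflect differently (zoffatkast, belefadenk), so the final letter is not what conditions the rule; the second-to-last letter is.
"vutnoht" has second-to-last letter 'h'. The stems whose second-to-last letter is 'h' (pekfoduhk → pepekfoduhk, wahraht → wawahraht) repeat the first consonant+vowel as a prefix.
The other patterns: stems whose second-to-last letter is 's' delete the last vowel and add -ob; stems whose second-to-last letter is 't' add -ast; stems whose second-to-last letter is 'n' add the prefix be-.
So vutnoht → vuvutnoht.

vuvutnoht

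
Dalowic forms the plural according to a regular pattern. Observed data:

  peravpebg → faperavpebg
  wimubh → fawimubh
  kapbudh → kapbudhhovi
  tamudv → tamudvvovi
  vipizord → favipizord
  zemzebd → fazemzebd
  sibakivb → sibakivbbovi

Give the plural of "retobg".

kapbudh and wimubh both end in -h yet inflect differently (kapbudhhovi, fawimubh), so the final letter is not what conditions the rule; the second-to-last letter is.
"retobg" has second-to-last letter 'b'. The stems whose second-to-last letter is 'b' (wimubh → fawimubh, zemzebd → fazemzebd, peravpebg → faperavpebg) add the prefix fa-.
The other pattern: stems whose second-to-last letter is 'd' or 'v' double the final consonant and add -ovi.
So retobg → faretobg.

faretobg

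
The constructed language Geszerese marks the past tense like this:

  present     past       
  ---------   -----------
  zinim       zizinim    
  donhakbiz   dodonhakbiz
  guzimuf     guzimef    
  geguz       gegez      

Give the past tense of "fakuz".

geguz and donhakbiz both end in -z yet inflect differently (gegez, dodonhakbiz), so the final letter is not what conditions the rule; the last vowel is.
"fakuz" has last vowel 'u'. The stems whose last vowel is 'u' (guzimuf → guzimef, geguz → gegez) change the last vowel to 'e'.
The other pattern: stems whose last vowel is 'i' repeat the first consonant+vowel as a prefix.
So fakuz → fakez.

fakez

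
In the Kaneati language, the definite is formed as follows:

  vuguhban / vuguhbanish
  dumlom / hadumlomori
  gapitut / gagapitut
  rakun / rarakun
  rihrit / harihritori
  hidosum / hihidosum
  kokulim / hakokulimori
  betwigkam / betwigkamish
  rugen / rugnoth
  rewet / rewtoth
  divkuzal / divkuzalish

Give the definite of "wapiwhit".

hawapiwhitori

"wapiwhit" has last vowel 'i'. The stems whose last vowel is 'i' (rihrit → harihritori, kokulim → hakokulimori) add ha- … -ori around the stem.
So wapiwhit → hawapiwhitori.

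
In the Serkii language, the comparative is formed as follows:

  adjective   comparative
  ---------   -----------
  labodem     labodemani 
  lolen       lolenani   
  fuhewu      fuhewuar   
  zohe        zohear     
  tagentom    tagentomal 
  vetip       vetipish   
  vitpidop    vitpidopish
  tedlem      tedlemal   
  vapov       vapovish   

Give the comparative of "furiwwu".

labodem and tedlem both end in -m yet inflect differently (labodemani, tedlemal), so the final letter is not what conditions the rule; the first letter is.
"furiwwu" begins with f-. The one such stem in the data (fuhewu → fuhewuar) adds -ar, so the same rule applies.
The other patterns: stems beginning with l- add -ani; stems beginning with v- add -ish; stems beginning with t- add -al.
So furiwwu → furiwwuar.

furiwwuar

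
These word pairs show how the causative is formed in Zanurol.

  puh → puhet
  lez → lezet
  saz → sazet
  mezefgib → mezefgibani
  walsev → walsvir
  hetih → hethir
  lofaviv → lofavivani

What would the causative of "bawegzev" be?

bawegzevani

"bawegzev" has 3 vowels. The stems with 3 vowels (lofaviv → lofavivani, mezefgib → mezefgibani) add -ani.
So bawegzev → bawegzevani.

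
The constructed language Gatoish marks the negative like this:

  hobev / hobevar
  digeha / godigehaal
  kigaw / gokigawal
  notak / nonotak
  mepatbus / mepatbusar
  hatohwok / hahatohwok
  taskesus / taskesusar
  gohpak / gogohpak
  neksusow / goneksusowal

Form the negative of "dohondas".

dohondasar

hatohwok and neksusow both have last vowel 'o' yet inflect differently (hahatohwok, goneksusowal), so the last vowel is not what conditions the rule; the final letter is.
"dohondas" ends in -s. The stems ending in -s (mepatbus → mepatbusar, taskesus → taskesusar) add -ar.
So dohondas → dohondasar.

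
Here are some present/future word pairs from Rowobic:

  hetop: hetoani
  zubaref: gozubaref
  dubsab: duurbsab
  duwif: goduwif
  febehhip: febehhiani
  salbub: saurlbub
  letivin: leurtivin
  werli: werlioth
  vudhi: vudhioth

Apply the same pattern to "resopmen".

"resopmen" ends in -n. The one such stem in the data (letivin → leurtivin) inserts -ur- after the first vowel (as do salbub, dubsab), so the same rule applies.
The other patterns: stems ending in -i add -oth; stems ending in -f add the prefix go-; stems ending in -p drop the final letter and add -ani.
So resopmen → reursopmen.

reursopmen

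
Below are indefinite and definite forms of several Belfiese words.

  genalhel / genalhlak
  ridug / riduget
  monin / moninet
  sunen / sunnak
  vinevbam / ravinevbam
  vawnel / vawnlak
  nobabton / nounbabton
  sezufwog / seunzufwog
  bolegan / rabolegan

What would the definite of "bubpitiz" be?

"bubpitiz" has last vowel 'i'. The one such stem in the data (monin → moninet) adds -et, so the same rule applies.
The other patterns: stems whose last vowel is 'a' add the prefix ra-; stems whose last vowel is 'e' delete the last vowel and add -ak; stems whose last vowel is 'o' insert -un- after the first vowel.
So bubpitiz → bubpitizet.

bubpitizet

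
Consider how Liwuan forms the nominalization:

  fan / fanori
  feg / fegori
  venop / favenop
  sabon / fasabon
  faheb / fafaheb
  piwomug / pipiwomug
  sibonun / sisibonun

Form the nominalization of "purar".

"purar" has 2 vowels. The stems with 2 vowels (venop → favenop, sabon → fasabon, faheb → fafaheb) add the prefix fa-.
The other patterns: stems with 1 vowel add -ori; stems with 3 vowels repeat the first consonant+vowel as a prefix.
So purar → fapurar.

fapurar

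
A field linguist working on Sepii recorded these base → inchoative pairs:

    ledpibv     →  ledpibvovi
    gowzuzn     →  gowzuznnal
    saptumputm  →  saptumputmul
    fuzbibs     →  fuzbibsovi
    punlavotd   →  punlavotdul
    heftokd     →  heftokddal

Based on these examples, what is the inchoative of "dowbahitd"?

punlavotd and heftokd both end in -d yet inflect differently (punlavotdul, heftokddal), so the final letter is not what conditions the rule; the second-to-last letter is.
"dowbahitd" has second-to-last letter 't'. The stems whose second-to-last letter is 't' (saptumputm → saptumputmul, punlavotd → punlavotdul) add -ul.
The other patterns: stems whose second-to-last letter is 'b' add -ovi; stems whose second-to-last letter is 'k' or 'z' double the final consonant and add -al.
So dowbahitd → dowbahitdul.

dowbahitdul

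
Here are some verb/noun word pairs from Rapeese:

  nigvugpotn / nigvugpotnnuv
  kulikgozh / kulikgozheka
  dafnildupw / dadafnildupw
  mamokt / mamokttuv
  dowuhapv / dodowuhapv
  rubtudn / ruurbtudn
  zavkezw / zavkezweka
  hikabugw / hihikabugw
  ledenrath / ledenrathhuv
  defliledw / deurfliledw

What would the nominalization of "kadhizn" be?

kadhizneka

hikabugw and defliledw both end in -w yet inflect differently (hihikabugw, deurfliledw), so the final letter is not what conditions the rule; the second-to-last letter is.
"kadhizn" has second-to-last letter 'z'. The stems whose second-to-last letter is 'z' (kulikgozh → kulikgozheka, zavkezw → zavkezweka) add -eka.
The other patterns: stems whose second-to-last letter is 'g' or 'p' repeat the first consonant+vowel as a prefix; stems whose second-to-last letter is 'd' insert -ur- after the first vowel; stems whose second-to-last letter is 'k' or 't' double the final consonant and add -uv.
So kadhizn → kadhizneka.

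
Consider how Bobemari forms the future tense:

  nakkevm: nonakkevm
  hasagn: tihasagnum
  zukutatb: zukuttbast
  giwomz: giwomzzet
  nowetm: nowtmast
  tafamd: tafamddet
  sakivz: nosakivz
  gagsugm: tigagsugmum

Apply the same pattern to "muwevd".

gagsugm and nowetm both end in -m yet inflect differently (tigagsugmum, nowtmast), so the final letter is not what conditions the rule; the second-to-last letter is.
"muwevd" has second-to-last letter 'v'. The stems whose second-to-last letter is 'v' (nakkevm → nonakkevm, sakivz → nosakivz) add the prefix no-.
The other patterns: stems whose second-to-last letter is 'g' add ti- … -um around the stem; stems whose second-to-last letter is 't' delete the last vowel and add -ast; stems whose second-to-last letter is 'm' double the final consonant and add -et.
So muwevd → nomuwevd.

nomuwevd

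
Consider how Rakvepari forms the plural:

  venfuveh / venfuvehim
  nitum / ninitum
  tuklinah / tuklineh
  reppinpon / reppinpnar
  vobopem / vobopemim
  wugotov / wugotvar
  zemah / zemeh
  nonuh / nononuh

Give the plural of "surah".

sureh

nonuh and tuklinah both end in -h yet inflect differently (nononuh, tuklineh), so the final letter is not what conditions the rule; the last vowel is.
"surah" has last vowel 'a'. The stems whose last vowel is 'a' (tuklinah → tuklineh, zemah → zemeh) change the last vowel to 'e'.
The other patterns: stems whose last vowel is 'u' repeat the first consonant+vowel as a prefix; stems whose last vowel is 'e' add -im; stems whose last vowel is 'o' delete the last vowel and add -ar.
So surah → sureh.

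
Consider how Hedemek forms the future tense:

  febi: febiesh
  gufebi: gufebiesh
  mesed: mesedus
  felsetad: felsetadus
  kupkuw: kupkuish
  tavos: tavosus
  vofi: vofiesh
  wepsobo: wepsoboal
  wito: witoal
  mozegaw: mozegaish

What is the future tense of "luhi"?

luhiesh

mozegaw and felsetad both have last vowel 'a' yet inflect differently (mozegaish, felsetadus), so the last vowel is not what conditions the rule; the final letter is.
"luhi" ends in -i. The stems ending in -i (vofi → vofiesh, gufebi → gufebiesh, febi → febiesh) add -esh.
The other patterns: stems ending in -w drop the final letter and add -ish; stems ending in -d or -s add -us; stems ending in -o add -al.
So luhi → luhiesh.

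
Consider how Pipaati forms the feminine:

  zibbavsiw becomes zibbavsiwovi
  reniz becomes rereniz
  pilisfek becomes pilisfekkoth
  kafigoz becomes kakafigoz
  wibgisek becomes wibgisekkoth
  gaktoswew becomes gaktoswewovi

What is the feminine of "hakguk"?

hakgukkoth

gaktoswew and wibgisek both have last vowel 'e' yet inflect differently (gaktoswewovi, wibgisekkoth), so the last vowel is not what conditions the rule; the final letter is.
"hakguk" ends in -k. The stems ending in -k (wibgisek → wibgisekkoth, pilisfek → pilisfekkoth) double the final consonant and add -oth.
So hakguk → hakgukkoth.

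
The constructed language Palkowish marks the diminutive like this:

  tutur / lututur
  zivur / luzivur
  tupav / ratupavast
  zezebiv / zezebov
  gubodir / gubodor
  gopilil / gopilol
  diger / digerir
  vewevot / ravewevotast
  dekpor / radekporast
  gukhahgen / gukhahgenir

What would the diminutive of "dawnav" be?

radawnavast

diger and dekpor both end in -r yet inflect differently (digerir, radekporast), so the final letter is not what conditions the rule; the last vowel is.
"dawnav" has last vowel 'a'. The one such stem in the data (tupav → ratupavast) adds ra- … -ast around the stem, so the same rule applies.
The other patterns: stems whose last vowel is 'e' add -ir; stems whose last vowel is 'u' add the prefix lu-; stems whose last vowel is 'i' change the last vowel to 'o'.
So dawnav → radawnavast.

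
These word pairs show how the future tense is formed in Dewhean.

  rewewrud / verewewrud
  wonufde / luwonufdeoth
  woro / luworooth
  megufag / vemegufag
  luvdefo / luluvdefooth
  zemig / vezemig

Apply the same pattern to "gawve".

lugawveoth

"gawve" ends in a vowel. The stems ending in a vowel (woro → luworooth, luvdefo → luluvdefooth, wonufde → luwonufdeoth) add lu- … -oth around the stem.
The other pattern: stems ending in a consonant add the prefix ve-.
So gawve → lugawveoth.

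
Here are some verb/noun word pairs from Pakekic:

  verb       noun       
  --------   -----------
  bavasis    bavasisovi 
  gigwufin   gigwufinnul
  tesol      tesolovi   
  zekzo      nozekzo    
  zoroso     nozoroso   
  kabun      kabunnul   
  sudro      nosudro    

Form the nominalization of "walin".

zekzo and tesol both have last vowel 'o' yet inflect differently (nozekzo, tesolovi), so the last vowel is not what conditions the rule; the final letter is.
"walin" ends in -n. The stems ending in -n (kabun → kabunnul, gigwufin → gigwufinnul) double the final consonant and add -ul.
So walin → walinnul.

walinnul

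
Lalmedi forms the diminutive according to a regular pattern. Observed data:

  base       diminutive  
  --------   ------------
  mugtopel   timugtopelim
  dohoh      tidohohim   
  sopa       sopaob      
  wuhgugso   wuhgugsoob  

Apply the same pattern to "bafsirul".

tibafsirulim

dohoh and wuhgugso both have last vowel 'o' yet inflect differently (tidohohim, wuhgugsoob), so the last vowel is not what conditions the rule; whether the stem ends in a vowel or a consonant is.
"bafsirul" ends in a consonant. The stems ending in a consonant (mugtopel → timugtopelim, dohoh → tidohohim) add ti- … -im around the stem.
So bafsirul → tibafsirulim.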